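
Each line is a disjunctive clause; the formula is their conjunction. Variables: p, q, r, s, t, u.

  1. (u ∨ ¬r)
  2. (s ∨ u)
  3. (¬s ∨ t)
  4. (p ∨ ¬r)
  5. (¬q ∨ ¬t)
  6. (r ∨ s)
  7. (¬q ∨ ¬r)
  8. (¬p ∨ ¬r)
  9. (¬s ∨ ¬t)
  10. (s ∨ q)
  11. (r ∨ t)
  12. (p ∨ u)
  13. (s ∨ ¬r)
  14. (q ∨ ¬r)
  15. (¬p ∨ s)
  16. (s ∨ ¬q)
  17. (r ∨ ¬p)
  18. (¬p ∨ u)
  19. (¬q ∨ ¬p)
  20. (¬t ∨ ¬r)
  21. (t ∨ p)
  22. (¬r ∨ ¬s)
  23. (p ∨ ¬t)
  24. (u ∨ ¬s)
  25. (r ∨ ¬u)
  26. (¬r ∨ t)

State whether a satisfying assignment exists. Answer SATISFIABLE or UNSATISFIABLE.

UNSATISFIABLE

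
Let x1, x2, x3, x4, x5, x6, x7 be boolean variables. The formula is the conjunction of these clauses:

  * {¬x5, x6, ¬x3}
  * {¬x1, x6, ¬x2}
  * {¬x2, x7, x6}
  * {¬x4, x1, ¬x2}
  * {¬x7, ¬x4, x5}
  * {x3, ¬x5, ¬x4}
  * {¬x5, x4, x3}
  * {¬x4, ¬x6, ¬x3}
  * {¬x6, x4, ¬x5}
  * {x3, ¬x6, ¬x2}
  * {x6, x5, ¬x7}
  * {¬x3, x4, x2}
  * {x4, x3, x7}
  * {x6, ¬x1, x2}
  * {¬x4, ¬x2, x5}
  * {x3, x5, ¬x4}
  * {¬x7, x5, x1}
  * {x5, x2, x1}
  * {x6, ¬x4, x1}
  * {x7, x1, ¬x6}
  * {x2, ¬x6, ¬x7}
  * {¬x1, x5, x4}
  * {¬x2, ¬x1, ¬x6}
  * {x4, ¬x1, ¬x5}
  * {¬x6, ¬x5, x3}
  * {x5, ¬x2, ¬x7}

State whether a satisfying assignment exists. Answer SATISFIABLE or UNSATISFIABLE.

UNSATISFIABLE

x5 = True:
  x6 = True:
    propagation gives x4=True, x3=True; an empty clause results — contradiction.
  x6 = False:
    propagation gives x3=False, x4=False; an empty clause results — contradiction.
x5 = False:
  x2 = True:
    propagation gives x4=False, x1=False, x7=False, x6=True; an empty clause results — contradiction.
  x2 = False:
    propagation gives x1=True, x6=True, x7=False, x4=True; an empty clause results — contradiction.
Every branch closes, so no satisfying assignment exists.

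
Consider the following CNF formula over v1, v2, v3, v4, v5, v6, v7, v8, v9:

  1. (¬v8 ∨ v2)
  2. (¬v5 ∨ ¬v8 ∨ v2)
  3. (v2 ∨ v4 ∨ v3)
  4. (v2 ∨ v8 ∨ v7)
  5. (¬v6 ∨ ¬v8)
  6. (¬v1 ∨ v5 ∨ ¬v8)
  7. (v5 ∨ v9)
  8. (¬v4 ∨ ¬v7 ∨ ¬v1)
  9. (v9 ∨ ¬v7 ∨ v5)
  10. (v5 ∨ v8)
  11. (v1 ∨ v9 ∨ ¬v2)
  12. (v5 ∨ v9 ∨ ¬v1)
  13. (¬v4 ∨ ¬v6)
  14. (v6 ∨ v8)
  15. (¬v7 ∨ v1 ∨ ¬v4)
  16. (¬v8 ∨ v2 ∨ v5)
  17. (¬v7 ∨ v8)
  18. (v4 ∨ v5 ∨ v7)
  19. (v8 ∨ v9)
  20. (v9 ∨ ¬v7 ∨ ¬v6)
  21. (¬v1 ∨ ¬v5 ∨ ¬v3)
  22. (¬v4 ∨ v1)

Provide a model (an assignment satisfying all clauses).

Set v1 = True and propagate.
Try v2 = True.
Set v3 = False and propagate.
The remaining clauses are satisfied by v4 = False, v5 = True, v6 = False, v7 = False, v8 = True, v9 = False.
Every clause has at least one true literal under this assignment.
Check each clause:
  1. (¬v8 ∨ v2) — v2 is true.
  2. (v2 ∨ ¬v8 ∨ ¬v5) — v2 is true.
  3. (v3 ∨ v2 ∨ v4) — v2 is true.
  4. (v8 ∨ v2 ∨ v7) — v8 is true.
  5. (¬v6 ∨ ¬v8) — ¬v6 is true.
  6. (¬v1 ∨ ¬v8 ∨ v5) — v5 is true.
  7. (v9 ∨ v5) — v5 is true.
  8. (¬v4 ∨ ¬v1 ∨ ¬v7) — ¬v7 is true.
  9. (v9 ∨ v5 ∨ ¬v7) — v5 is true.
  10. (v8 ∨ v5) — v8 is true.
  11. (v1 ∨ ¬v2 ∨ v9) — v1 is true.
  12. (v9 ∨ v5 ∨ ¬v1) — v5 is true.
  13. (¬v6 ∨ ¬v4) — ¬v6 is true.
  14. (v8 ∨ v6) — v8 is true.
  15. (¬v4 ∨ v1 ∨ ¬v7) — v1 is true.
  16. (¬v8 ∨ v5 ∨ v2) — v2 is true.
  17. (¬v7 ∨ v8) — v8 is true.
  18. (v4 ∨ v7 ∨ v5) — v5 is true.
  19. (v8 ∨ v9) — v8 is true.
  20. (¬v6 ∨ v9 ∨ ¬v7) — ¬v6 is true.
  21. (¬v1 ∨ ¬v5 ∨ ¬v3) — ¬v3 is true.
  22. (¬v4 ∨ v1) — v1 is true.

v1=True  v2=True  v3=False  v4=False  v5=True  v6=False  v7=False  v8=True  v9=False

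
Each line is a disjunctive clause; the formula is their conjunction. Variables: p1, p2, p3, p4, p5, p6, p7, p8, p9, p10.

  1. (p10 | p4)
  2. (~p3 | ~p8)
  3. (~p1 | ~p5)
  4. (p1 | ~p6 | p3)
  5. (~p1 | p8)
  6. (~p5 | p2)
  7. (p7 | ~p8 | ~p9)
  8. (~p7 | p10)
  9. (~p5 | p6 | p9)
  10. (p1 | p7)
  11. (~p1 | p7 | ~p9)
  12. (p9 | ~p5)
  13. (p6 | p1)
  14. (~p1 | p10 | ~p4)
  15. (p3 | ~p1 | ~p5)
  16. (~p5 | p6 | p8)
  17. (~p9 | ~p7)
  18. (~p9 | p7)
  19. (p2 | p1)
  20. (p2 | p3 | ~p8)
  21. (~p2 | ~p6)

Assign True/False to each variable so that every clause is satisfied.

p1=1  p2=1  p3=0  p4=0  p5=0  p6=0  p7=0  p8=1  p9=0  p10=1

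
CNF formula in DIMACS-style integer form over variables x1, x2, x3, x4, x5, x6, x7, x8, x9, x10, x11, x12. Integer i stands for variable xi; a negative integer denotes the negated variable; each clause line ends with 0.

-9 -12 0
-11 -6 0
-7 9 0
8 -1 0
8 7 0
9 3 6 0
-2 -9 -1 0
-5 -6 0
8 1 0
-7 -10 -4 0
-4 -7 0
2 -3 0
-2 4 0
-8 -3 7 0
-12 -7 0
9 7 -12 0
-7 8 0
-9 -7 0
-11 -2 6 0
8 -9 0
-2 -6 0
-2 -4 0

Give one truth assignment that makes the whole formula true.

x1=True, x2=False, x3=False, x4=False, x5=False, x6=False, x7=False, x8=True, x9=True, x10=False, x11=False, x12=False

Check each clause:
  1. (~x9 \/ ~x12) — ~x12 is true.
  2. (~x11 \/ ~x6) — ~x6 is true.
  3. (x9 \/ ~x7) — ~x7 is true.
  4. (x8 \/ ~x1) — x8 is true.
  5. (x7 \/ x8) — x8 is true.
  6. (x3 \/ x6 \/ x9) — x9 is true.
  7. (~x1 \/ ~x9 \/ ~x2) — ~x2 is true.
  8. (~x6 \/ ~x5) — ~x6 is true.
  9. (x8 \/ x1) — x8 is true.
  10. (~x10 \/ ~x7 \/ ~x4) — ~x7 is true.
  11. (~x7 \/ ~x4) — ~x7 is true.
  12. (~x3 \/ x2) — ~x3 is true.
  13. (~x2 \/ x4) — ~x2 is true.
  14. (~x8 \/ ~x3 \/ x7) — ~x3 is true.
  15. (~x12 \/ ~x7) — ~x7 is true.
  16. (~x12 \/ x7 \/ x9) — x9 is true.
  17. (x8 \/ ~x7) — x8 is true.
  18. (~x7 \/ ~x9) — ~x7 is true.
  19. (x6 \/ ~x11 \/ ~x2) — ~x11 is true.
  20. (x8 \/ ~x9) — x8 is true.
  21. (~x2 \/ ~x6) — ~x6 is true.
  22. (~x4 \/ ~x2) — ~x4 is true.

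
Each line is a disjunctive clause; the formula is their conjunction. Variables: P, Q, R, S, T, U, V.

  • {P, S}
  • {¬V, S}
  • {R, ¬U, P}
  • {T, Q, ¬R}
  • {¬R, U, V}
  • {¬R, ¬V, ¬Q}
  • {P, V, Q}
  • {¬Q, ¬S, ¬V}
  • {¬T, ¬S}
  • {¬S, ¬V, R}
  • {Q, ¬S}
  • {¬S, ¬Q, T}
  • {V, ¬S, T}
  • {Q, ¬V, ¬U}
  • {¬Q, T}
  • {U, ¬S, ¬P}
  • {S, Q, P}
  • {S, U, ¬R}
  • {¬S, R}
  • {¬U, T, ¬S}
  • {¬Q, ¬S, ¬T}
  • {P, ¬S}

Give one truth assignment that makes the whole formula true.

P = T, Q = F, R = F, S = F, T = F, U = F, V = F

Check each clause:
  1. {S, P} — P is true.
  2. {¬V, S} — ¬V is true.
  3. {R, P, ¬U} — P is true.
  4. {¬R, Q, T} — ¬R is true.
  5. {V, ¬R, U} — ¬R is true.
  6. {¬V, ¬Q, ¬R} — ¬V is true.
  7. {P, V, Q} — P is true.
  8. {¬Q, ¬S, ¬V} — ¬V is true.
  9. {¬S, ¬T} — ¬T is true.
  10. {¬V, ¬S, R} — ¬V is true.
  11. {¬S, Q} — ¬S is true.
  12. {T, ¬S, ¬Q} — ¬S is true.
  13. {T, V, ¬S} — ¬S is true.
  14. {¬V, Q, ¬U} — ¬V is true.
  15. {¬Q, T} — ¬Q is true.
  16. {U, ¬P, ¬S} — ¬S is true.
  17. {Q, P, S} — P is true.
  18. {¬R, S, U} — ¬R is true.
  19. {¬S, R} — ¬S is true.
  20. {¬U, T, ¬S} — ¬U is true.
  21. {¬T, ¬S, ¬Q} — ¬T is true.
  22. {P, ¬S} — P is true.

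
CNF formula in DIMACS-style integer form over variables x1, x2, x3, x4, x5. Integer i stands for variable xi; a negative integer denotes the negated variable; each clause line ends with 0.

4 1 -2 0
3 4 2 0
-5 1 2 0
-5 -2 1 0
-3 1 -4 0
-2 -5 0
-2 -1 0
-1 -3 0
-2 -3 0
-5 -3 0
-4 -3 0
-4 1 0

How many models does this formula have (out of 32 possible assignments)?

3

The models are:
  x1=0 x2=0 x3=1 x4=0 x5=0
  x1=1 x2=0 x3=0 x4=1 x5=0
  x1=1 x2=0 x3=0 x4=1 x5=1
Count: 3.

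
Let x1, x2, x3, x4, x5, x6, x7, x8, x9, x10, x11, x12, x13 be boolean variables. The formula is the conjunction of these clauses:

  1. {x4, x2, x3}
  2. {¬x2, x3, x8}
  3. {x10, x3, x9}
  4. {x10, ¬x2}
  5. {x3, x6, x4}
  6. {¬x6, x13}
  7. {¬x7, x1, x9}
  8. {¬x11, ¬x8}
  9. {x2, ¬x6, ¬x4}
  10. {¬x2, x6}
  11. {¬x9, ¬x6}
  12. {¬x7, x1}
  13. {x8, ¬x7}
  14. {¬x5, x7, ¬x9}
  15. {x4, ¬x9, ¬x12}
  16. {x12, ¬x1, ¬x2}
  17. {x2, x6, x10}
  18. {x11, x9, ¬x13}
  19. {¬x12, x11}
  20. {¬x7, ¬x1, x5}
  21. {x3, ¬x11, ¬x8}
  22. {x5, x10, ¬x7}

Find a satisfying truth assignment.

x1=0, x2=0, x3=0, x4=1, x5=1, x6=0, x7=0, x8=0, x9=0, x10=1, x11=1, x12=0, x13=0

Check each clause:
  1. {x4, x2, x3} — x4 is true.
  2. {x3, ¬x2, x8} — ¬x2 is true.
  3. {x10, x3, x9} — x10 is true.
  4. {x10, ¬x2} — x10 is true.
  5. {x3, x6, x4} — x4 is true.
  6. {¬x6, x13} — ¬x6 is true.
  7. {¬x7, x9, x1} — ¬x7 is true.
  8. {¬x11, ¬x8} — ¬x8 is true.
  9. {x2, ¬x6, ¬x4} — ¬x6 is true.
  10. {¬x2, x6} — ¬x2 is true.
  11. {¬x9, ¬x6} — ¬x6 is true.
  12. {x1, ¬x7} — ¬x7 is true.
  13. {x8, ¬x7} — ¬x7 is true.
  14. {x7, ¬x9, ¬x5} — ¬x9 is true.
  15. {¬x9, x4, ¬x12} — x4 is true.
  16. {¬x1, x12, ¬x2} — ¬x1 is true.
  17. {x6, x2, x10} — x10 is true.
  18. {¬x13, x11, x9} — x11 is true.
  19. {¬x12, x11} — x11 is true.
  20. {¬x1, x5, ¬x7} — ¬x7 is true.
  21. {¬x8, x3, ¬x11} — ¬x8 is true.
  22. {x10, ¬x7, x5} — ¬x7 is true.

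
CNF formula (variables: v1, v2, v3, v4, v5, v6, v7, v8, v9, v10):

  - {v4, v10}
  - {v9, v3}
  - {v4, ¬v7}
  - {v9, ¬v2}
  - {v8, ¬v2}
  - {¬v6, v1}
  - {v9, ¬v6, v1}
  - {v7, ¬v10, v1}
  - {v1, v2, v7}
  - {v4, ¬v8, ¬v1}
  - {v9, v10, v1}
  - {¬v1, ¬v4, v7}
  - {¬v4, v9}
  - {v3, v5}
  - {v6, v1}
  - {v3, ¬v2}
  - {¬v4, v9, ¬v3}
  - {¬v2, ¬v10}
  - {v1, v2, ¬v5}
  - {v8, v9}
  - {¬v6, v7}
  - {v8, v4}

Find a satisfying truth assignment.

v1=True, v2=False, v3=True, v4=True, v5=True, v6=False, v7=True, v8=True, v9=True, v10=True

Pure literal: v9 appears only positively; assign v9 = True.
Set v1 = True and propagate.
The remaining clauses are satisfied by v2 = False, v3 = True, v4 = True, v5 = True, v6 = False, v7 = True, v8 = True, v10 = True.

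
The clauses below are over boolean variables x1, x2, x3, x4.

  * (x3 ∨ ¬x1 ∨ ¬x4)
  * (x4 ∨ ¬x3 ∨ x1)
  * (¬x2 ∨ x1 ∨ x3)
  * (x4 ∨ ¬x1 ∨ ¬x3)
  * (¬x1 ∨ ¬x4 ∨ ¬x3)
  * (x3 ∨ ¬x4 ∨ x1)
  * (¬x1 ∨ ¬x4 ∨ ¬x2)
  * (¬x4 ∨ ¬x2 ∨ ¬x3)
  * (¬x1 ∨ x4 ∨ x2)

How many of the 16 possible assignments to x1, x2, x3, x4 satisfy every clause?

3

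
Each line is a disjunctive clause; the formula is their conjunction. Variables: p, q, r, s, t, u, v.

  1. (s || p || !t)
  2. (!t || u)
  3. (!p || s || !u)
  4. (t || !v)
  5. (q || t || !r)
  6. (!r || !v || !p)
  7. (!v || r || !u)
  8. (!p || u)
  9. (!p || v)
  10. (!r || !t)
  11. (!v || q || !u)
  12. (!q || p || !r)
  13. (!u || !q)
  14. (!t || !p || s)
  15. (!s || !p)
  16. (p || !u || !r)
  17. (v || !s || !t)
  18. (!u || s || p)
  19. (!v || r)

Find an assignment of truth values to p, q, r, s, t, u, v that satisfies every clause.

p=0, q=0, r=0, s=0, t=0, u=0, v=0

Set p = False and propagate.
Set q = False and propagate.
Try r = False.
  then v is forced to False.
For the remaining variables, s = False, t = False, u = False works.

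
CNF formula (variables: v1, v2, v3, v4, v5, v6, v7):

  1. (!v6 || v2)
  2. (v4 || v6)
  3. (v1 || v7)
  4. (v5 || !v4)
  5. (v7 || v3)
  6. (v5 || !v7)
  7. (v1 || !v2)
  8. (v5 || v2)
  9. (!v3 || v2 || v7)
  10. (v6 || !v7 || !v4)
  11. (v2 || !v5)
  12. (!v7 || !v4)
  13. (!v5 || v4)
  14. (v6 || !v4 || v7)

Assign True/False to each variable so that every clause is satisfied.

v1 = T, v2 = T, v3 = T, v4 = F, v5 = F, v6 = T, v7 = F

Pure literal: v1 appears only positively; assign v1 = True.
Set v2 = True and propagate.
The remaining clauses are satisfied by v3 = True, v4 = False, v5 = False, v6 = True, v7 = False.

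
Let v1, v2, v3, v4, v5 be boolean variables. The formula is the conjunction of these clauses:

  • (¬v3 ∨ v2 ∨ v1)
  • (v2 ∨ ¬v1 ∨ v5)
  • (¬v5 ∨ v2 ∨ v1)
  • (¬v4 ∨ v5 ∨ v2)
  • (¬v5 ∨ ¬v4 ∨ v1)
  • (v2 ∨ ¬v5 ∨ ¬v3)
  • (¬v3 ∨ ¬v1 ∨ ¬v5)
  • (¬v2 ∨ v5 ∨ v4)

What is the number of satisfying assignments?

Split on v5, then v2.
  v5=1, v2=1: remaining (v1,v3,v4) ∈ {(0,0,0); (0,1,0); (1,0,0); (1,0,1)} — 4.
  v5=1, v2=0: remaining (v1,v3,v4) ∈ {(1,0,0); (1,0,1)} — 2.
  v5=0, v2=1: remaining (v1,v3,v4) ∈ {(0,0,1); (0,1,1); (1,0,1); (1,1,1)} — 4.
  v5=0, v2=0: remaining (v1,v3,v4) ∈ {(0,0,0)} — 1.
Total: 4 + 2 + 4 + 1 = 11.

11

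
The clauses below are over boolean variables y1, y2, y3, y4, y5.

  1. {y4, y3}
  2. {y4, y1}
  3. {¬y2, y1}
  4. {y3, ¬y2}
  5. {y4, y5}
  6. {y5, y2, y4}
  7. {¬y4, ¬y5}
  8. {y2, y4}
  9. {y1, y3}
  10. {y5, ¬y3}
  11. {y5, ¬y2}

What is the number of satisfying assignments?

The models are:
  y1=T y2=F y3=F y4=T y5=F
  y1=T y2=T y3=T y4=F y5=T
That's 2 in total.

2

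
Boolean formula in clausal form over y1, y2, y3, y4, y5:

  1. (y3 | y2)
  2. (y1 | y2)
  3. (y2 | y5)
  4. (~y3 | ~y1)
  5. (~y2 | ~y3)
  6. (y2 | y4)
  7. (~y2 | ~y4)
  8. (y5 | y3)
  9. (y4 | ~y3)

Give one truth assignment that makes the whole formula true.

y1=F, y2=T, y3=F, y4=F, y5=T

Check each clause:
  1. (y2 | y3) — y2 is true.
  2. (y2 | y1) — y2 is true.
  3. (y5 | y2) — y2 is true.
  4. (~y1 | ~y3) — ~y3 is true.
  5. (~y2 | ~y3) — ~y3 is true.
  6. (y2 | y4) — y2 is true.
  7. (~y4 | ~y2) — ~y4 is true.
  8. (y3 | y5) — y5 is true.
  9. (y4 | ~y3) — ~y3 is true.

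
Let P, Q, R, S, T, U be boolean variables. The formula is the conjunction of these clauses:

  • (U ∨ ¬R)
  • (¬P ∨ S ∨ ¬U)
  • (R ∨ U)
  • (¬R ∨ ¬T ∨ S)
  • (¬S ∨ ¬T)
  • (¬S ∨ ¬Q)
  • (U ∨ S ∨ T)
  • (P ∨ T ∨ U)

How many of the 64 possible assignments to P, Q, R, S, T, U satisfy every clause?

10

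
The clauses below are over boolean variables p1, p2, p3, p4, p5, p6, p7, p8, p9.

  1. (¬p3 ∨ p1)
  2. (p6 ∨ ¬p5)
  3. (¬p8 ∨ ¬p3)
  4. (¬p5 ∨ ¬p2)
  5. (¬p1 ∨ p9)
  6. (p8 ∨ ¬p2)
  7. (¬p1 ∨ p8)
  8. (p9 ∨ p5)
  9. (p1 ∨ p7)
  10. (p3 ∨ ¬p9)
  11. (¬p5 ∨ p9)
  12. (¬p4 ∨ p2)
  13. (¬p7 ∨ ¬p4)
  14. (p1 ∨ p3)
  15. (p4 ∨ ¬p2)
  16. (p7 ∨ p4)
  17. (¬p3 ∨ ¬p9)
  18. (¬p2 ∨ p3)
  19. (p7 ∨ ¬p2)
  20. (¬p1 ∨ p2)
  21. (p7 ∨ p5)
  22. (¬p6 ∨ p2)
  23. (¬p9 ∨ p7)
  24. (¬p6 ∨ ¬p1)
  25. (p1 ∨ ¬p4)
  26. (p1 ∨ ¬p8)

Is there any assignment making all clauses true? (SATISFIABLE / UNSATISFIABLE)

p1 = True:
  propagation gives p9=True, p8=True, p3=False; an empty clause results — contradiction.
p1 = False:
  propagation gives p3=False; an empty clause results — contradiction.
Every branch closes, so no satisfying assignment exists.

UNSATISFIABLE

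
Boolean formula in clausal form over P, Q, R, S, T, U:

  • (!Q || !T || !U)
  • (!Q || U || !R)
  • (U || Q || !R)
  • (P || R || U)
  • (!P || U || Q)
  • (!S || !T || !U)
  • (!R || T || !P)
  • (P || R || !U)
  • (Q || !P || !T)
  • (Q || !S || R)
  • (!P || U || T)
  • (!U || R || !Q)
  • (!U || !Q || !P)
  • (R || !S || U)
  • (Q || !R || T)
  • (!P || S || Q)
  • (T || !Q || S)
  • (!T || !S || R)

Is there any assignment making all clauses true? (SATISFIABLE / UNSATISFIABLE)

SATISFIABLE

Branch on P: take P = False.
Set Q = True and propagate.
Try R = True.
  then U is forced to True.
  then T is forced to False.
  then S is forced to True.
So P=F, Q=T, R=T, S=T, T=F, U=T is a satisfying assignment.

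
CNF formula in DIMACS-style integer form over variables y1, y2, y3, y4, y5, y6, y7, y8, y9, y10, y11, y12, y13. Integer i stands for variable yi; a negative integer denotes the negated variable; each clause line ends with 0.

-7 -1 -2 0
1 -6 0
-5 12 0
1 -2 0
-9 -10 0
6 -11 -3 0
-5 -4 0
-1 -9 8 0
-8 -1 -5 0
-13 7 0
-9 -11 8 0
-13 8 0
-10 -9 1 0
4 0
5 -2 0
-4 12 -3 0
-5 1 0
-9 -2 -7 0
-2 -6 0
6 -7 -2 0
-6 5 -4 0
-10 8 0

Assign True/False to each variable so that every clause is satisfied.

y1=T, y2=F, y3=F, y4=T, y5=F, y6=F, y7=F, y8=T, y9=F, y10=F, y11=T, y12=T, y13=F

The clause (y4) is unit: y4 must be True.
The clause (¬y5) is unit: y5 must be False.
Unit propagation: (¬y2) forces y2 = False.
(¬y6) is a unit clause, so y6 = False.
Pure literal: y3 appears only negated; assign y3 = False.
y8 occurs only positively in the remaining clauses — set y8 = True.
Branch on y1: take y1 = True.
The remaining clauses are satisfied by y7 = False, y9 = False, y10 = False, y11 = True, y12 = True, y13 = False.
Check each clause:
  1. {¬y7, ¬y2, ¬y1} — ¬y7 is true.
  2. {y1, ¬y6} — y1 is true.
  3. {¬y5, y12} — ¬y5 is true.
  4. {¬y2, y1} — y1 is true.
  5. {¬y10, ¬y9} — ¬y10 is true.
  6. {¬y11, y6, ¬y3} — ¬y3 is true.
  7. {¬y4, ¬y5} — ¬y5 is true.
  8. {y8, ¬y9, ¬y1} — y8 is true.
  9. {¬y8, ¬y1, ¬y5} — ¬y5 is true.
  10. {y7, ¬y13} — ¬y13 is true.
  11. {¬y11, ¬y9, y8} — y8 is true.
  12. {y8, ¬y13} — y8 is true.
  13. {¬y10, y1, ¬y9} — y1 is true.
  14. {y4} — y4 is true.
  15. {y5, ¬y2} — ¬y2 is true.
  16. {¬y4, ¬y3, y12} — ¬y3 is true.
  17. {y1, ¬y5} — y1 is true.
  18. {¬y9, ¬y2, ¬y7} — ¬y7 is true.
  19. {¬y6, ¬y2} — ¬y6 is true.
  20. {y6, ¬y2, ¬y7} — ¬y7 is true.
  21. {y5, ¬y6, ¬y4} — ¬y6 is true.
  22. {y8, ¬y10} — y8 is true.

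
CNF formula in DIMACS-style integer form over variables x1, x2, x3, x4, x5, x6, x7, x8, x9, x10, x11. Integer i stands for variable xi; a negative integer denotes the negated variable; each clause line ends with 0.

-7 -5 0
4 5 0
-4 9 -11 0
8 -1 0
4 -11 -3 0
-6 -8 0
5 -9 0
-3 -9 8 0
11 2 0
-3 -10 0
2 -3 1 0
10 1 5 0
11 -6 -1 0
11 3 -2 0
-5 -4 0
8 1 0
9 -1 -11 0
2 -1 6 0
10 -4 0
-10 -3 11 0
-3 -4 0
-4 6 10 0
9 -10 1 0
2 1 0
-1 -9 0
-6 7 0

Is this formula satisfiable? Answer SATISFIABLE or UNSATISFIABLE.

SATISFIABLE

Branch on x1: take x1 = False.
  then x8 is forced to True.
  then x6 is forced to False.
  then x2 is forced to True.
For the remaining variables, x3 = False, x4 = False, x5 = True, x7 = False, x9 = True, x10 = False, x11 = True works.
So x1=0, x2=1, x3=0, x4=0, x5=1, x6=0, x7=0, x8=1, x9=1, x10=0, x11=1 is a satisfying assignment.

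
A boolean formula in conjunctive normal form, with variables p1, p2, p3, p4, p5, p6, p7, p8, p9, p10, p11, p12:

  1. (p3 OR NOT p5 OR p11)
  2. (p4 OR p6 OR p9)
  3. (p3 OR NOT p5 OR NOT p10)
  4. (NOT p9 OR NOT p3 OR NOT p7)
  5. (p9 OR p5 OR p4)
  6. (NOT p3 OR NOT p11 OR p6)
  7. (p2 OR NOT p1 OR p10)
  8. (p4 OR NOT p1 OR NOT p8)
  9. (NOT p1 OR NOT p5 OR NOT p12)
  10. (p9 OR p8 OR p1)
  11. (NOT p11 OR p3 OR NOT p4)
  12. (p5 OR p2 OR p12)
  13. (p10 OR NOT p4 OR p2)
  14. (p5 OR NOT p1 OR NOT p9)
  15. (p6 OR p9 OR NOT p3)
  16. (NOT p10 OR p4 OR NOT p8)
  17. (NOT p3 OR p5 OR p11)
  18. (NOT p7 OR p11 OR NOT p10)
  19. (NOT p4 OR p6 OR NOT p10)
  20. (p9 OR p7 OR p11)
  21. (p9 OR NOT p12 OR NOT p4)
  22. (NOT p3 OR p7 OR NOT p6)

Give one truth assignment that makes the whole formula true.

Pure literal: p2 appears only positively; assign p2 = True.
Branch on p1: take p1 = False.
Set p3 = False and propagate.
Try p4 = False.
For the remaining variables, p5 = False, p6 = False, p7 = True, p8 = False, p9 = True, p10 = False, p11 = True, p12 = True works.

p1=F, p2=T, p3=F, p4=F, p5=F, p6=F, p7=T, p8=F, p9=T, p10=F, p11=T, p12=T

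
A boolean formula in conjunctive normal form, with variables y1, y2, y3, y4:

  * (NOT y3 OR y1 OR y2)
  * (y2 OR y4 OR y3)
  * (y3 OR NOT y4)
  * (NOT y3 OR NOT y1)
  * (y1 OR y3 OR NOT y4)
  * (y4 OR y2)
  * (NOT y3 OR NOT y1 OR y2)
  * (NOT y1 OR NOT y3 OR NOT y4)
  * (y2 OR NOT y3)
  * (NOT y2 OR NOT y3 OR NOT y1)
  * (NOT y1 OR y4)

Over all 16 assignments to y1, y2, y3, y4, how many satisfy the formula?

3

Satisfying assignments:
  y1=F y2=T y3=F y4=F
  y1=F y2=T y3=T y4=F
  y1=F y2=T y3=T y4=T
That's 3 in total.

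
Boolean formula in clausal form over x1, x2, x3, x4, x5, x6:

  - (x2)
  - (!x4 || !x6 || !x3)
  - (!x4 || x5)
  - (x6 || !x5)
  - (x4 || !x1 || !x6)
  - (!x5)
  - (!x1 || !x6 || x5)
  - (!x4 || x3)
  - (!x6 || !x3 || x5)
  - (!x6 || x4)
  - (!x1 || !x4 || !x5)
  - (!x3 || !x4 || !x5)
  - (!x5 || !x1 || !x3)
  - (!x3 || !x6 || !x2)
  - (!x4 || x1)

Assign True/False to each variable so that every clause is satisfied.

x1=False  x2=True  x3=True  x4=False  x5=False  x6=False

The clause (x2) is unit: x2 must be True.
The clause (!x5) is unit: x5 must be False.
Unit propagation: (!x4) forces x4 = False.
(!x6) is a unit clause, so x6 = False.
x1, x3 are now unconstrained; take x1 = False, x3 = True.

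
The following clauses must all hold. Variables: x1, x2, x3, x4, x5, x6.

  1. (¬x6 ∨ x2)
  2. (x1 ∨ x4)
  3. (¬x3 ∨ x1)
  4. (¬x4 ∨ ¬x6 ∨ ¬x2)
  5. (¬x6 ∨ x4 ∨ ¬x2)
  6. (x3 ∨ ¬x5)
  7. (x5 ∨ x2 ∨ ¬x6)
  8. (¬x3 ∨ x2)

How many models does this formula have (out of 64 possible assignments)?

10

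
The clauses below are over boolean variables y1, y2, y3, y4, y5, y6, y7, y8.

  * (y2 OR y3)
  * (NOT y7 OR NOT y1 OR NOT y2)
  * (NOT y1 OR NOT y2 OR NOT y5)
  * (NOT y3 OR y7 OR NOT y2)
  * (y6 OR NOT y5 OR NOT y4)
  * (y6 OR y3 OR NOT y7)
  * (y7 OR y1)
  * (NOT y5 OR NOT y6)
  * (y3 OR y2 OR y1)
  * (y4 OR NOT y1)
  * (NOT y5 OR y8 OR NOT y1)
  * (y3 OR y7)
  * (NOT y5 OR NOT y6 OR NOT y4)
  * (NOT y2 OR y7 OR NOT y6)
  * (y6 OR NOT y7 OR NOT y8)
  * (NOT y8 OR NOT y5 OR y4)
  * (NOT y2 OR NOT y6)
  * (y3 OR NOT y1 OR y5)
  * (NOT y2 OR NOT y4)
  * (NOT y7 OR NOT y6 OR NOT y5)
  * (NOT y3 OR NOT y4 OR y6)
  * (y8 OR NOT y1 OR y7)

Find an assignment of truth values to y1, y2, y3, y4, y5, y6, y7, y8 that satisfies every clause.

Branch on y1: take y1 = False.
  then y7 is forced to True.
For the remaining variables, y2 = True, y3 = True, y4 = False, y5 = True, y6 = False, y8 = False works.

y1=F, y2=T, y3=T, y4=F, y5=T, y6=F, y7=T, y8=F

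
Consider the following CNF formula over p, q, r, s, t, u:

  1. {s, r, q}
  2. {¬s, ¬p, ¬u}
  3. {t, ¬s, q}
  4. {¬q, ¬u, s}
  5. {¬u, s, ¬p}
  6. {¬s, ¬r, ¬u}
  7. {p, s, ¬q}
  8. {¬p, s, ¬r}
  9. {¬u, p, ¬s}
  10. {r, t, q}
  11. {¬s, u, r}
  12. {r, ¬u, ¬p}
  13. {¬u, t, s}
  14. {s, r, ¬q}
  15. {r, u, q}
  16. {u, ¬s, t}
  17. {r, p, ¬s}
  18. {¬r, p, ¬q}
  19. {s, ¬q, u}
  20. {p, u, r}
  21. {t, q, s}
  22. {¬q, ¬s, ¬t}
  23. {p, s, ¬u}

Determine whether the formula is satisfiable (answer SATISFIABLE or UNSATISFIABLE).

SATISFIABLE

Try p = True.
Branch on q: take q = False.
Set r = True and propagate.
  then s is forced to True.
  then u is forced to False.
  then t is forced to True.
So p=T, q=F, r=T, s=T, t=T, u=F is a satisfying assignment.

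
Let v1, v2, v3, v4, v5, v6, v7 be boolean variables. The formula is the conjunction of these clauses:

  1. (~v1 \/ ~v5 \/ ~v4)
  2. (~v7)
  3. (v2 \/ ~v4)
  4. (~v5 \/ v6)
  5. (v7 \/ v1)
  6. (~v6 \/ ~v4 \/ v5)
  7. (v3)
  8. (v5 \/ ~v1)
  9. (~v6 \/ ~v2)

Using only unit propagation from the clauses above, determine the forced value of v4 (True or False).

False

Unit clause (~v7) sets v7 = False.
(v1 \/ v7) with v7 = False leaves only v1, so v1 = True.
Unit clause (v3) sets v3 = True.
(v5 \/ ~v1): since v1 = True, the clause reduces to (v5). v5 = True.
(~v4 \/ ~v1 \/ ~v5) with v5 = True, v1 = True leaves only ~v4, so v4 = False.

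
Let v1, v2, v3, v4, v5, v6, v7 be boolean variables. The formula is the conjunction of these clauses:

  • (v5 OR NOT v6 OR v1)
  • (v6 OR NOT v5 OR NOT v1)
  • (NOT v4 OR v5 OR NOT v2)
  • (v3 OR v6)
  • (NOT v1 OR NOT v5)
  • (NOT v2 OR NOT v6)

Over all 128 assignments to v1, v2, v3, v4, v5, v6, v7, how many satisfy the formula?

Split on v5, then v6.
  v5=1, v6=1: forces v1=0; v2=0; v3, v4, v7 free → 2^3 = 8.
  v5=1, v6=0: forces v1=0; v3=1; v2, v4, v7 free → 2^3 = 8.
  v5=0, v6=1: forces v1=1; v2=0; v3, v4, v7 free → 2^3 = 8.
  v5=0, v6=0: v1, v7 free; 3 ways for (v2,v3,v4) × 2^2 = 12.
Total: 8 + 8 + 8 + 12 = 36.

36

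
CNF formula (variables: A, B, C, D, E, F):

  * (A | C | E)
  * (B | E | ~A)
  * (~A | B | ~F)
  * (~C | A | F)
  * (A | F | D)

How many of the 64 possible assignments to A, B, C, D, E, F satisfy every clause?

34

Split on A, then F.
  A=T, F=T: forces B=T; C, D, E free → 2^3 = 8.
  A=T, F=F: C, D free; 3 ways for (B,E) × 2^2 = 12.
  A=F, F=T: B, D free; 3 ways for (C,E) × 2^2 = 12.
  A=F, F=F: remaining (B,C,D,E) ∈ {(F,F,T,T); (T,F,T,T)} — 2.
Total: 8 + 12 + 12 + 2 = 34.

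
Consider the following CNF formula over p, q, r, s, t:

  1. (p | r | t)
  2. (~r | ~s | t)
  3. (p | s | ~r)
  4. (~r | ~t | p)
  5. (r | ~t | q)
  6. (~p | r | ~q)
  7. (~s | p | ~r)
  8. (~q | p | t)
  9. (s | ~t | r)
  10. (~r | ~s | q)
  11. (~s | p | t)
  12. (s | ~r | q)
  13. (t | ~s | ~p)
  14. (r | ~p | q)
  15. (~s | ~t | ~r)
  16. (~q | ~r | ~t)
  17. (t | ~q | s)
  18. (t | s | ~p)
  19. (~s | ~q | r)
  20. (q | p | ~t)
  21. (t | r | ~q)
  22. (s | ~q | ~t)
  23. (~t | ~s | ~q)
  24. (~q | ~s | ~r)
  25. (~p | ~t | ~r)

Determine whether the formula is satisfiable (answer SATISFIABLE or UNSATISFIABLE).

r = True:
  s = True:
    propagation gives t=True; an empty clause results — contradiction.
  s = False:
    propagation gives p=True, q=True, t=False; an empty clause results — contradiction.
r = False:
  t = True:
    propagation gives q=True, p=False, s=True; an empty clause results — contradiction.
  t = False:
    propagation gives p=True, q=False; an empty clause results — contradiction.
Every branch closes, so no satisfying assignment exists.

UNSATISFIABLE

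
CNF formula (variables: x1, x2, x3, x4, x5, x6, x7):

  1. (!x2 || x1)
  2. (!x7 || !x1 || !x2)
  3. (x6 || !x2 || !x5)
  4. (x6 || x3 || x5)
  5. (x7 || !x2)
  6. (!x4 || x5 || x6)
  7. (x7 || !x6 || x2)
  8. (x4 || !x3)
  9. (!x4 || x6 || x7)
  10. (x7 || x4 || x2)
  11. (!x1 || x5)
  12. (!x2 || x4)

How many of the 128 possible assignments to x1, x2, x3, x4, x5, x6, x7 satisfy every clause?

15

Case analysis on x2 and x4:
  x2=1, x4=1: a clause becomes empty — 0.
  x2=1, x4=0: a clause becomes empty — 0.
  x2=0, x4=1: x3 free; 5 ways for (x1,x5,x6,x7) × 2^1 = 10.
  x2=0, x4=0: 5 of the 32 assignments to (x1,x3,x5,x6,x7) work.
Total: 0 + 0 + 10 + 5 = 15.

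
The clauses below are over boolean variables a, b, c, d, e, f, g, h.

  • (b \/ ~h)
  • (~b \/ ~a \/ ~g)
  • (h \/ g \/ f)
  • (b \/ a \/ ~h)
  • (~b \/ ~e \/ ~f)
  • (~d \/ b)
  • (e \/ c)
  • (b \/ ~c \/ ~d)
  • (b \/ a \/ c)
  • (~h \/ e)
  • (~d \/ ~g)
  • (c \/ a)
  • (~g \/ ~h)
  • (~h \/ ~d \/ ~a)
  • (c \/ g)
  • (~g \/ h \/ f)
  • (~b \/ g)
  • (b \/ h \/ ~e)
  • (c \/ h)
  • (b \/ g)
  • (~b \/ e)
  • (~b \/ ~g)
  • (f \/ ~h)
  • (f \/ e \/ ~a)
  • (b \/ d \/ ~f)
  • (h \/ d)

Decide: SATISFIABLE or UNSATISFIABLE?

UNSATISFIABLE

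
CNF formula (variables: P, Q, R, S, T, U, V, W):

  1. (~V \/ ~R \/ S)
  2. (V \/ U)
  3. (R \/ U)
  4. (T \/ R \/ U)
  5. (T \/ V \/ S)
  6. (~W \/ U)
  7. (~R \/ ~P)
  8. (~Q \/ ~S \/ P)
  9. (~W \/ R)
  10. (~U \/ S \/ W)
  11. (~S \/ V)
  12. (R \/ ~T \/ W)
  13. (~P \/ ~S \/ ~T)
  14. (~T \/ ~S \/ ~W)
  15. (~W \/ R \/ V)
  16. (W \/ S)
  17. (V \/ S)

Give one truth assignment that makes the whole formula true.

P=F, Q=F, R=T, S=T, T=T, U=F, V=T, W=F

Check each clause:
  1. (~V \/ S \/ ~R) — S is true.
  2. (V \/ U) — V is true.
  3. (U \/ R) — R is true.
  4. (U \/ R \/ T) — R is true.
  5. (V \/ T \/ S) — S is true.
  6. (U \/ ~W) — ~W is true.
  7. (~R \/ ~P) — ~P is true.
  8. (P \/ ~Q \/ ~S) — ~Q is true.
  9. (R \/ ~W) — ~W is true.
  10. (S \/ W \/ ~U) — ~U is true.
  11. (~S \/ V) — V is true.
  12. (R \/ W \/ ~T) — R is true.
  13. (~S \/ ~T \/ ~P) — ~P is true.
  14. (~S \/ ~T \/ ~W) — ~W is true.
  15. (V \/ ~W \/ R) — ~W is true.
  16. (S \/ W) — S is true.
  17. (V \/ S) — S is true.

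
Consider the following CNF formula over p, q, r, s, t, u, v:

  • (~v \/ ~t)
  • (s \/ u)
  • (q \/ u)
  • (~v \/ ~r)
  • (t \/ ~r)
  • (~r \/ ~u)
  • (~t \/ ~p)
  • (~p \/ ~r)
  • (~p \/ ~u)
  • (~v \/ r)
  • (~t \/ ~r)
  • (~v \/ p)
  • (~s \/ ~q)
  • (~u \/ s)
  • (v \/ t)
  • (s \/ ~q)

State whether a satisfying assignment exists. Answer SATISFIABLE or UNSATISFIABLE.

SATISFIABLE

Try p = False.
  then v is forced to False.
  then t is forced to True.
  then r is forced to False.
Set q = False and propagate.
  then u is forced to True.
  then s is forced to True.
Every clause has at least one true literal under this assignment.
So p=F, q=F, r=F, s=T, t=T, u=T, v=F is a satisfying assignment.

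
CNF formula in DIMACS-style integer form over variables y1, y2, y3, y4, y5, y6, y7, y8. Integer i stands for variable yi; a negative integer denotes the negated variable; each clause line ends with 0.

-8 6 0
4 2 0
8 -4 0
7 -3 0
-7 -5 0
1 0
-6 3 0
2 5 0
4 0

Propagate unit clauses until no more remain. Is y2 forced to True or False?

True

(y1) is a unit clause: y1 = True.
Unit clause (y4) sets y4 = True.
In (NOT y4 OR y8), NOT y4 is now false; y8 must hold, so y8 = True.
(NOT y8 OR y6) with y8 = True leaves only y6, so y6 = True.
From (y3 OR NOT y6) and y6 = True: y3 = True.
(NOT y3 OR y7): since y3 = True, the clause reduces to (y7). y7 = True.
(NOT y5 OR NOT y7): since y7 = True, the clause reduces to (NOT y5). y5 = False.
(y2 OR y5) with y5 = False leaves only y2, so y2 = True.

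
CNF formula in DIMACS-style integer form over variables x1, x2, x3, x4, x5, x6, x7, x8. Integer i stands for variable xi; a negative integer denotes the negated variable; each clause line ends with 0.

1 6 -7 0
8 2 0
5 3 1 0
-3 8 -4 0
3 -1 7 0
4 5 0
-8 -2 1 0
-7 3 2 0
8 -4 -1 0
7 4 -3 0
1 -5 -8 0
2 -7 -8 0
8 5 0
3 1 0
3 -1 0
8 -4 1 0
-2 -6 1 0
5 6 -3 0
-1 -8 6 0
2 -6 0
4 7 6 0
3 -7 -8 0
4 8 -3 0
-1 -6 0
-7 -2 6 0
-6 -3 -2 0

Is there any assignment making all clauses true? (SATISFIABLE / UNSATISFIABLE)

UNSATISFIABLE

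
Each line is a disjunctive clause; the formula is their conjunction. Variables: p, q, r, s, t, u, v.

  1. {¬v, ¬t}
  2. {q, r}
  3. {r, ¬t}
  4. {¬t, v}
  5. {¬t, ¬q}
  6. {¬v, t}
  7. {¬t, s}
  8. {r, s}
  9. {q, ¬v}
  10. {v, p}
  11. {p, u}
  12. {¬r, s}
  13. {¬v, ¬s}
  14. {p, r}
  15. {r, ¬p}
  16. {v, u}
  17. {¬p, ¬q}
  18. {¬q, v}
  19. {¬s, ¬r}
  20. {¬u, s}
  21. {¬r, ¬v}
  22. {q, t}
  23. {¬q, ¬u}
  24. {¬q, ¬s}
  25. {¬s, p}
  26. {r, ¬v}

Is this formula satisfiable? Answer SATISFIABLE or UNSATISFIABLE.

UNSATISFIABLE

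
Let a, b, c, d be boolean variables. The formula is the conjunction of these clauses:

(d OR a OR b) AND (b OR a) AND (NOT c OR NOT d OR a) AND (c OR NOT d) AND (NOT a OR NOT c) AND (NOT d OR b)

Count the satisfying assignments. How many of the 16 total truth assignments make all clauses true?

4

The models are:
  a=0 b=1 c=0 d=0
  a=0 b=1 c=1 d=0
  a=1 b=0 c=0 d=0
  a=1 b=1 c=0 d=0
That's 4 in total.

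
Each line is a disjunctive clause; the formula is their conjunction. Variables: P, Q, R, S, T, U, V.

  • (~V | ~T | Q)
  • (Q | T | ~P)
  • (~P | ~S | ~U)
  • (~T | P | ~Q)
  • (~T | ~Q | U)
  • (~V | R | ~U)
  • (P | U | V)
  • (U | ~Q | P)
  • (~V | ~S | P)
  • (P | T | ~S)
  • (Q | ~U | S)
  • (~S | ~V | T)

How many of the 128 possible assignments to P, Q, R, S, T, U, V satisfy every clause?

Split on P, then Q.
  P=1, Q=1: 12 of the 32 assignments to (R,S,T,U,V) work.
  P=1, Q=0: remaining (R,S,T,U,V) ∈ {(0,0,1,0,0); (0,1,1,0,0); (1,0,1,0,0); (1,1,1,0,0)} — 4.
  P=0, Q=1: remaining (R,S,T,U,V) ∈ {(0,0,0,1,0); (1,0,0,1,0); (1,0,0,1,1)} — 3.
  P=0, Q=0: remaining (R,S,T,U,V) ∈ {(0,0,0,0,1); (0,1,1,1,0); (1,0,0,0,1); (1,1,1,1,0)} — 4.
Total: 12 + 4 + 3 + 4 = 23.

23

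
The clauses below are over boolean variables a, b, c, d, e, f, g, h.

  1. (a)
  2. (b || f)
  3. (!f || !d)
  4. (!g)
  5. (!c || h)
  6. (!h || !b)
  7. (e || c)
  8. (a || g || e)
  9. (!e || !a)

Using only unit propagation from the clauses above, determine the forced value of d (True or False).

(a) stands alone — a = True.
(!g) stands alone — g = False.
In (!e || !a), !a is now false; !e must hold, so e = False.
(c || e): since e = False, the clause reduces to (c). c = True.
In (!c || h), !c is now false; h must hold, so h = True.
From (!b || !h) and h = True: b = False.
(b || f) with b = False leaves only f, so f = True.
(!d || !f) with f = True leaves only !d, so d = False.

False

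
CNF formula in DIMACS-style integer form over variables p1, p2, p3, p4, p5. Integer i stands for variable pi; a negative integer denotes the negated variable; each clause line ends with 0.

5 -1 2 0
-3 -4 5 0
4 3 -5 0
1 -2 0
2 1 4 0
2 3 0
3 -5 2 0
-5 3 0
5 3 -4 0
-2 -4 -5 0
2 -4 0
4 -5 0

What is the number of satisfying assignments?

2

Satisfying assignments:
  p1=1 p2=1 p3=0 p4=0 p5=0
  p1=1 p2=1 p3=1 p4=0 p5=0
Count: 2.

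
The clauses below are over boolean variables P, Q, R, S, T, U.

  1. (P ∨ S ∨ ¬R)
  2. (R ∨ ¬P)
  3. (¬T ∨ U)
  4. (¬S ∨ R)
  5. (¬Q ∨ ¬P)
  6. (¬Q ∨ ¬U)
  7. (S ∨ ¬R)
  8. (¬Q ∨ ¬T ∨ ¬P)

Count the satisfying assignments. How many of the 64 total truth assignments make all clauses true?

Split on P, then R.
  P=T, R=T: remaining (Q,S,T,U) ∈ {(F,T,F,F); (F,T,F,T); (F,T,T,T)} — 3.
  P=T, R=F: a clause becomes empty — 0.
  P=F, R=T: remaining (Q,S,T,U) ∈ {(F,T,F,F); (F,T,F,T); (F,T,T,T); (T,T,F,F)} — 4.
  P=F, R=F: remaining (Q,S,T,U) ∈ {(F,F,F,F); (F,F,F,T); (F,F,T,T); (T,F,F,F)} — 4.
Total: 3 + 0 + 4 + 4 = 11.

11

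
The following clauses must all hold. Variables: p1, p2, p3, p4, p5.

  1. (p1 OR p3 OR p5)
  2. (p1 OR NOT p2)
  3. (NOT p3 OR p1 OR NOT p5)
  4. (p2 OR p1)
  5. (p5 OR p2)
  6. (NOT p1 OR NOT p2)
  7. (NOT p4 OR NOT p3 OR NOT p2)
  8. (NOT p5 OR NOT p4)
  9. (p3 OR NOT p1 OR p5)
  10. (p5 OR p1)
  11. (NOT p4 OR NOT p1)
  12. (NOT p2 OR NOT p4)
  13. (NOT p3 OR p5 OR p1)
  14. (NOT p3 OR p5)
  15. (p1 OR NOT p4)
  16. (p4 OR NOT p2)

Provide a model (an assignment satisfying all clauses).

Set p1 = True and propagate.
  then p2 is forced to False.
  then p5 is forced to True.
  then p4 is forced to False.
p3 is now unconstrained; take p3 = False.
Check each clause:
  1. (p1 OR p5 OR p3) — p1 is true.
  2. (p1 OR NOT p2) — p1 is true.
  3. (p1 OR NOT p5 OR NOT p3) — p1 is true.
  4. (p1 OR p2) — p1 is true.
  5. (p2 OR p5) — p5 is true.
  6. (NOT p2 OR NOT p1) — NOT p2 is true.
  7. (NOT p4 OR NOT p3 OR NOT p2) — NOT p4 is true.
  8. (NOT p4 OR NOT p5) — NOT p4 is true.
  9. (p5 OR NOT p1 OR p3) — p5 is true.
  10. (p5 OR p1) — p1 is true.
  11. (NOT p4 OR NOT p1) — NOT p4 is true.
  12. (NOT p4 OR NOT p2) — NOT p4 is true.
  13. (NOT p3 OR p5 OR p1) — p1 is true.
  14. (p5 OR NOT p3) — p5 is true.
  15. (p1 OR NOT p4) — p1 is true.
  16. (p4 OR NOT p2) — NOT p2 is true.

p1=T, p2=F, p3=F, p4=F, p5=T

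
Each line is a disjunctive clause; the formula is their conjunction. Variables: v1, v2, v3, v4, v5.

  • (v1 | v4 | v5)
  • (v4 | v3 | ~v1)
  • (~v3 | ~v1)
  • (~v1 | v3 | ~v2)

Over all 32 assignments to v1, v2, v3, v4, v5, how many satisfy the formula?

14

Split on v1, then v3.
  v1=T, v3=T: a clause becomes empty — 0.
  v1=T, v3=F: remaining (v2,v4,v5) ∈ {(F,T,F); (F,T,T)} — 2.
  v1=F, v3=T: v2 free; 3 ways for (v4,v5) × 2^1 = 6.
  v1=F, v3=F: v2 free; 3 ways for (v4,v5) × 2^1 = 6.
Total: 0 + 2 + 6 + 6 = 14.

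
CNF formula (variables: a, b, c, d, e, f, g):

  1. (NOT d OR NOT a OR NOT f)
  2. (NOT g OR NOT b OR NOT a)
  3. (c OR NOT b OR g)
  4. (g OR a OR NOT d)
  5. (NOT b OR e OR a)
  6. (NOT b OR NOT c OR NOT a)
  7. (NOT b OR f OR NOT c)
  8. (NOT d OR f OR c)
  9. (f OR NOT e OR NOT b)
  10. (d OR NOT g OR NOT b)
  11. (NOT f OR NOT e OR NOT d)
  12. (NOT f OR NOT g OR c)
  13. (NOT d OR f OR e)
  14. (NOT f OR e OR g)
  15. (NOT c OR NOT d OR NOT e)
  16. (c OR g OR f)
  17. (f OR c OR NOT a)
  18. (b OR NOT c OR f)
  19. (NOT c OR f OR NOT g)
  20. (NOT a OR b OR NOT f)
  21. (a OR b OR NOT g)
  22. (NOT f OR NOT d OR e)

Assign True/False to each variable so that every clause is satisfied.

Branch on a: take a = False.
Try b = True.
  then e is forced to True.
  then f is forced to True.
  then d is forced to False.
  then g is forced to False.
  then c is forced to True.

a = F, b = T, c = T, d = F, e = T, f = T, g = F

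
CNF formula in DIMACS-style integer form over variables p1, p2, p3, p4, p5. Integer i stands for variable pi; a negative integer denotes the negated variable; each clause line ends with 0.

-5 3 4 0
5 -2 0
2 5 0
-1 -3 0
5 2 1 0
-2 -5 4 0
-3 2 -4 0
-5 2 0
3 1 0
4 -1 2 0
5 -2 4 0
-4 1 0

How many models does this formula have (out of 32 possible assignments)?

Satisfying assignments:
  p1=T p2=T p3=F p4=T p5=T
Count: 1.

1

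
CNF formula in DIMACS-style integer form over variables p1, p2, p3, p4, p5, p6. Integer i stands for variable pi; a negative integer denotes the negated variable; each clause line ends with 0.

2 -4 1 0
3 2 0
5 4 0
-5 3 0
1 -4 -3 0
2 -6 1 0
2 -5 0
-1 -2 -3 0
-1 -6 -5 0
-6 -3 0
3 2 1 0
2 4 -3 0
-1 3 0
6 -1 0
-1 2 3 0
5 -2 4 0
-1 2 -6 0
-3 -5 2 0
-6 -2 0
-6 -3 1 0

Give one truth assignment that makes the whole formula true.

Set p1 = False and propagate.
For the remaining variables, p2 = True, p3 = False, p4 = True, p5 = False, p6 = False works.

p1=False  p2=True  p3=False  p4=True  p5=False  p6=False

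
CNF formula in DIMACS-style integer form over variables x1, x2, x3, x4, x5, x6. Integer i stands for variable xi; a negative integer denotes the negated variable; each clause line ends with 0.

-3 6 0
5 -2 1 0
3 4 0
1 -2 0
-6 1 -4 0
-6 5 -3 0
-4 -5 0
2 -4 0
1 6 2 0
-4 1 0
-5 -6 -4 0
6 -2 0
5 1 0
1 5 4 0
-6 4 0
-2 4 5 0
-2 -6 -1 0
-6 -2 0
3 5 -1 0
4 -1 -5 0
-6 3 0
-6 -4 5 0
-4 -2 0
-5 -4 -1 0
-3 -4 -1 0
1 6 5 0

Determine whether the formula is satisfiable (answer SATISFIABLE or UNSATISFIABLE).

UNSATISFIABLE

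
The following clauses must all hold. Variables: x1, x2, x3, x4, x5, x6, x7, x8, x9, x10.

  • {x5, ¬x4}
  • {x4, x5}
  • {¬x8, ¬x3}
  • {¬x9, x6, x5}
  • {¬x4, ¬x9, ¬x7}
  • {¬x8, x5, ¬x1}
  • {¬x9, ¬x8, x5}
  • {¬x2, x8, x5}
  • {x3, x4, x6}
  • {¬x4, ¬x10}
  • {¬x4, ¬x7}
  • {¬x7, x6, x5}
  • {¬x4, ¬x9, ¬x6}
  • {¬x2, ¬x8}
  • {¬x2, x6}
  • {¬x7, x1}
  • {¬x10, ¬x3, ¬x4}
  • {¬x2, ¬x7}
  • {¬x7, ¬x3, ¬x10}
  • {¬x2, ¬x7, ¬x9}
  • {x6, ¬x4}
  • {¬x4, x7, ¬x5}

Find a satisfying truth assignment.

Pure literal: x2 appears only negated; assign x2 = False.
Pure literal: x9 appears only negated; assign x9 = False.
Set x1 = False and propagate.
  then x7 is forced to False.
Try x3 = True.
  then x8 is forced to False.
Branch on x4: take x4 = False.
  then x5 is forced to True.
x6, x10 are now unconstrained; take x6 = True, x10 = True.

x1=False, x2=False, x3=True, x4=False, x5=True, x6=True, x7=False, x8=False, x9=False, x10=True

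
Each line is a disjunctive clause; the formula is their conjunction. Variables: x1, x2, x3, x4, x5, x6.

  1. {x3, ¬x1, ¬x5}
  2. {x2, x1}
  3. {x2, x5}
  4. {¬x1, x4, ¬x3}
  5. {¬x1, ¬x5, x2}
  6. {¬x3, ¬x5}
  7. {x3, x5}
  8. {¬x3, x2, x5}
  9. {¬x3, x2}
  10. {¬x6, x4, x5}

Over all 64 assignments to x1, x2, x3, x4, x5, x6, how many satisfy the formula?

9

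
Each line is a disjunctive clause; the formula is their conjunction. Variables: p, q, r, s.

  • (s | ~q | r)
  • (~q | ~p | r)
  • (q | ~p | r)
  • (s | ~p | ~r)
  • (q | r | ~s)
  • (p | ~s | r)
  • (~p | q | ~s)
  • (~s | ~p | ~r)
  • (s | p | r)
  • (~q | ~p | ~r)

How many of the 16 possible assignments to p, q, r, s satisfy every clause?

Satisfying assignments:
  p=0 q=0 r=1 s=0
  p=0 q=0 r=1 s=1
  p=0 q=1 r=1 s=0
  p=0 q=1 r=1 s=1
That's 4 in total.

4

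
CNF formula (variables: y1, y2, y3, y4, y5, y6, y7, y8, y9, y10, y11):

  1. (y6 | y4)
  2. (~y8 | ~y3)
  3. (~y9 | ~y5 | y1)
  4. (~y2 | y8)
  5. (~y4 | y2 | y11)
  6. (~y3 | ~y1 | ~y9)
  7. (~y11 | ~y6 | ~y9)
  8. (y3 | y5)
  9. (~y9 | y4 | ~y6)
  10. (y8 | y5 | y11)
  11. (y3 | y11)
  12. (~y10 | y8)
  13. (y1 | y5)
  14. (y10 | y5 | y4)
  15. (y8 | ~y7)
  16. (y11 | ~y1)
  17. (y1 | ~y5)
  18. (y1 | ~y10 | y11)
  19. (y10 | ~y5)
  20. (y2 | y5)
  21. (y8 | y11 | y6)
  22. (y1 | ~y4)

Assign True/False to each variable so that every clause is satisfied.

y1=1, y2=0, y3=0, y4=1, y5=1, y6=1, y7=0, y8=1, y9=0, y10=1, y11=1

Pure literal: y7 appears only negated; assign y7 = False.
y9 occurs only negated in the remaining clauses — set y9 = False.
Set y1 = True and propagate.
  then y11 is forced to True.
Branch on y2: take y2 = False.
  then y5 is forced to True.
  then y10 is forced to True.
  then y8 is forced to True.
  then y3 is forced to False.
The remaining clauses are satisfied by y4 = True, y6 = True.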